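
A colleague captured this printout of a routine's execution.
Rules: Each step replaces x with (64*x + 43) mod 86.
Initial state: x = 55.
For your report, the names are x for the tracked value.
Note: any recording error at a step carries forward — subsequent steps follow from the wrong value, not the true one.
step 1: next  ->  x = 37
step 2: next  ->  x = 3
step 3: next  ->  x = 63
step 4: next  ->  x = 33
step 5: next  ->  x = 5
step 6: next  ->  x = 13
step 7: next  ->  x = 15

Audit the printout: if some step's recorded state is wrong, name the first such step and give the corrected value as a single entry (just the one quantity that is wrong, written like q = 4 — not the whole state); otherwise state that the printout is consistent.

Recomputing the run from the initial state:
step 1: x = 37
step 2: x = 3
step 3: x = 63
step 4: x = 33
step 5: x = 5
step 6: x = 19
step 7: x = 55
The first disagreement with the printout is at step 6, where the value should be x = 19.

step 6, x = 19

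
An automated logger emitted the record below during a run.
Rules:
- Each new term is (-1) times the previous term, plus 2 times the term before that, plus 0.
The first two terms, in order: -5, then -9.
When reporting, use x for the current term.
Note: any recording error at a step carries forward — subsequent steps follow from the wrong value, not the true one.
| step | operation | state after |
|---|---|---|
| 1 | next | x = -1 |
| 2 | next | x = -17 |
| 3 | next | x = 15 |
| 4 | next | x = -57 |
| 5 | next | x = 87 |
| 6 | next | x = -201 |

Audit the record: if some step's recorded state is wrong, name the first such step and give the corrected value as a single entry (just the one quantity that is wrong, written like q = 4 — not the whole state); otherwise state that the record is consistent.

Step 1: x = -1*(-9) + (2)*(-5) + (0) = -1 — confirmed correct.
Step 2: x = -1*(-1) + (2)*(-9) + (0) = -17 — consistent with the record.
Step 3: x = -1*(-17) + (2)*(-1) + (0) = 15 — consistent with the record.
Step 4: x = -1*(15) + (2)*(-17) + (0) = -49 — the record disagrees here.
Step 4 is the first one off; corrected, x = -49.

step 4, x = -49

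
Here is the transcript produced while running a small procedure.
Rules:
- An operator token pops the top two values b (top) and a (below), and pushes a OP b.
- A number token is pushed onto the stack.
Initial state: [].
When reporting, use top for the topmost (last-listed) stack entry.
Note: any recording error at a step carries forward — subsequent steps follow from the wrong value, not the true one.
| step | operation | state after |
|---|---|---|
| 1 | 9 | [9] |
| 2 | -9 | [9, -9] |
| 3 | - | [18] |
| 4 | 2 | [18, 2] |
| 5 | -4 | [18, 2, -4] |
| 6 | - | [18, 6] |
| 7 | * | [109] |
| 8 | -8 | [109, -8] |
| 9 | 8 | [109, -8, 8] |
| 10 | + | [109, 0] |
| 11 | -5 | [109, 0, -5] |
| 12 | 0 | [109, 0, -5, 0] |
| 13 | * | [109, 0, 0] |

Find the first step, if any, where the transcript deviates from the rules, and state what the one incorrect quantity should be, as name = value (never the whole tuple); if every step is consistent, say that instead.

step 7, top = 108

Step 1: push 9: top = 9 — confirmed correct.
Step 2: push -9: top = -9 — no discrepancy.
Step 3: 9 - -9 = 18 — matches.
Step 4: push 2: top = 2 — confirmed correct.
Step 5: push -4: top = -4 — exactly as logged.
Step 6: 2 - -4 = 6 — in agreement.
Step 7: 18 * 6 = 108 — the recorded entry deviates here.
So the first discrepancy is step 7, where the right value is top = 108.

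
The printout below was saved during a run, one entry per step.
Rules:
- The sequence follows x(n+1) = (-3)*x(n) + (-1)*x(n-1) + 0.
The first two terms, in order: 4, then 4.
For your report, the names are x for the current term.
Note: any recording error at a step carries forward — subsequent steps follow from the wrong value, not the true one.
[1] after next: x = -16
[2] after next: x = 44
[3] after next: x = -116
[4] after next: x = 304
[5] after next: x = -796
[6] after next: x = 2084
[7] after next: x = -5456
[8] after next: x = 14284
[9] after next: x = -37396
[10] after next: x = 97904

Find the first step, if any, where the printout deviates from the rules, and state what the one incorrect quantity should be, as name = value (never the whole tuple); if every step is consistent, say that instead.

Step 1: x = -3*(4) + (-1)*(4) + (0) = -16 — checks out.
Step 2: x = -3*(-16) + (-1)*(4) + (0) = 44 — consistent with the printout.
Step 3: x = -3*(44) + (-1)*(-16) + (0) = -116 — verified.
Step 4: x = -3*(-116) + (-1)*(44) + (0) = 304 — confirmed correct.
Step 5: x = -3*(304) + (-1)*(-116) + (0) = -796 — matches.
Step 6: x = -3*(-796) + (-1)*(304) + (0) = 2084 — no discrepancy.
Step 7: x = -3*(2084) + (-1)*(-796) + (0) = -5456 — no discrepancy.
Step 8: x = -3*(-5456) + (-1)*(2084) + (0) = 14284 — no discrepancy.
Step 9: x = -3*(14284) + (-1)*(-5456) + (0) = -37396 — in agreement.
Step 10: x = -3*(-37396) + (-1)*(14284) + (0) = 97904 — no discrepancy.
Every step is consistent.

no error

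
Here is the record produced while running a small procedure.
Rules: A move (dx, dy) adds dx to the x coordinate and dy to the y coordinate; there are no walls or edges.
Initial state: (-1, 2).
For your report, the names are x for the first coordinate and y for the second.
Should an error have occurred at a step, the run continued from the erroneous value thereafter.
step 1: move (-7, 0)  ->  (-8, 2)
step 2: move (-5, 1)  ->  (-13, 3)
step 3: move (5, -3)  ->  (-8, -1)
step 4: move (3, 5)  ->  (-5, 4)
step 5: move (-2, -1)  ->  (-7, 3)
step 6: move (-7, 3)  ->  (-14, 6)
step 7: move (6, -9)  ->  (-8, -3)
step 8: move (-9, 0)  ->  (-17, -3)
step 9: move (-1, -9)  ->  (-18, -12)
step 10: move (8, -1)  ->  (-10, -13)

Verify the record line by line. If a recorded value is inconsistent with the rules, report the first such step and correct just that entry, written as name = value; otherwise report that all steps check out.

Step 1: x = -1 + (-7) = -8, y = 2 + (0) = 2 — verified.
Step 2: x = -8 + (-5) = -13, y = 2 + (1) = 3 — no discrepancy.
Step 3: x = -13 + (5) = -8, y = 3 + (-3) = 0 — a discrepancy with the record.
First deviation found at step 3; the corrected entry is y = 0.

step 3, y = 0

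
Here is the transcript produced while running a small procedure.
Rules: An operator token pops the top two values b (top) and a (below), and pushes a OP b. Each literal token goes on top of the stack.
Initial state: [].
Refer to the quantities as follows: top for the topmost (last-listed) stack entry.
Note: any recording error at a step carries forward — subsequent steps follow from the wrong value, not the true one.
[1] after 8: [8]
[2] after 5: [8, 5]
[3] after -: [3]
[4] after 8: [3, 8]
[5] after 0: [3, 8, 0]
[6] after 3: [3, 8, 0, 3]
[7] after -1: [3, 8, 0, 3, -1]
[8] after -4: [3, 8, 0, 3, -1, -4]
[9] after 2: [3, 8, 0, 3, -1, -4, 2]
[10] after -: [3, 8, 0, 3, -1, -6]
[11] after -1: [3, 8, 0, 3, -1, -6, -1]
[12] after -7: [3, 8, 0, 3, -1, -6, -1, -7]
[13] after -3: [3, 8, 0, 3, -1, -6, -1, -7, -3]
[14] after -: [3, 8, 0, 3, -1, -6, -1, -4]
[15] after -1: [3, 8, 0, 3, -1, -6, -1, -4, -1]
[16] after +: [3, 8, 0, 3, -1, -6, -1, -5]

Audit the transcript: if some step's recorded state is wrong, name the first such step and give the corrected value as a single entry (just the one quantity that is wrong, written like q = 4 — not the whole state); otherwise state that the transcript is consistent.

Recomputing the run from the initial state:
step 1: [8]
step 2: [8, 5]
step 3: [3]
step 4: [3, 8]
step 5: [3, 8, 0]
step 6: [3, 8, 0, 3]
step 7: [3, 8, 0, 3, -1]
step 8: [3, 8, 0, 3, -1, -4]
step 9: [3, 8, 0, 3, -1, -4, 2]
step 10: [3, 8, 0, 3, -1, -6]
step 11: [3, 8, 0, 3, -1, -6, -1]
step 12: [3, 8, 0, 3, -1, -6, -1, -7]
step 13: [3, 8, 0, 3, -1, -6, -1, -7, -3]
step 14: [3, 8, 0, 3, -1, -6, -1, -4]
step 15: [3, 8, 0, 3, -1, -6, -1, -4, -1]
step 16: [3, 8, 0, 3, -1, -6, -1, -5]
This matches the transcript at every step.

no error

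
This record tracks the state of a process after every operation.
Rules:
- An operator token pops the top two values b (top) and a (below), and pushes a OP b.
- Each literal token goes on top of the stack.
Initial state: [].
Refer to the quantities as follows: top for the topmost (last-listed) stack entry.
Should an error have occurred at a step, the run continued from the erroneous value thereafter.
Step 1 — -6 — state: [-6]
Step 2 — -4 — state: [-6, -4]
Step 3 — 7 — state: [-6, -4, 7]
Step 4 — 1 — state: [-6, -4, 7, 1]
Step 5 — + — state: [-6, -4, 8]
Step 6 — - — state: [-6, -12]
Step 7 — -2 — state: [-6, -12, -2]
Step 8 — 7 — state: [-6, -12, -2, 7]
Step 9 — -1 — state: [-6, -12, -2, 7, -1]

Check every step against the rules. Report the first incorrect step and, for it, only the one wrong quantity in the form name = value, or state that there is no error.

step 1: push -6: top = -6 -> matches
step 2: push -4: top = -4 -> confirmed correct
step 3: push 7: top = 7 -> exactly as logged
step 4: push 1: top = 1 -> checks out
step 5: 7 + 1 = 8 -> agrees with the record
step 6: -4 - 8 = -12 -> exactly as logged
step 7: push -2: top = -2 -> exactly as logged
step 8: push 7: top = 7 -> same as recorded
step 9: push -1: top = -1 -> exactly as logged
The whole run recomputes cleanly — no discrepancies.

no error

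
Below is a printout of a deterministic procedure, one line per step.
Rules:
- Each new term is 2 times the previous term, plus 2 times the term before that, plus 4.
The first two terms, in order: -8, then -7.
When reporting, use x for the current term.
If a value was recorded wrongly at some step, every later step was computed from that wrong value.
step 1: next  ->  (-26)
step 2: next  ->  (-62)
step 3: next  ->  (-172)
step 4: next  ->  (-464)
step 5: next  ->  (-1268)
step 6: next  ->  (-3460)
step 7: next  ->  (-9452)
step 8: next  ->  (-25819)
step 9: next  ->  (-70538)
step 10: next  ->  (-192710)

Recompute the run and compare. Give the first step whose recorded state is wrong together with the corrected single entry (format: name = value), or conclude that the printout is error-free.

Recomputing the run from the initial state:
step 1: x = -26
step 2: x = -62
step 3: x = -172
step 4: x = -464
step 5: x = -1268
step 6: x = -3460
step 7: x = -9452
step 8: x = -25820
step 9: x = -70540
step 10: x = -192716
The first disagreement with the printout is at step 8, where the value should be x = -25820.

step 8, x = -25820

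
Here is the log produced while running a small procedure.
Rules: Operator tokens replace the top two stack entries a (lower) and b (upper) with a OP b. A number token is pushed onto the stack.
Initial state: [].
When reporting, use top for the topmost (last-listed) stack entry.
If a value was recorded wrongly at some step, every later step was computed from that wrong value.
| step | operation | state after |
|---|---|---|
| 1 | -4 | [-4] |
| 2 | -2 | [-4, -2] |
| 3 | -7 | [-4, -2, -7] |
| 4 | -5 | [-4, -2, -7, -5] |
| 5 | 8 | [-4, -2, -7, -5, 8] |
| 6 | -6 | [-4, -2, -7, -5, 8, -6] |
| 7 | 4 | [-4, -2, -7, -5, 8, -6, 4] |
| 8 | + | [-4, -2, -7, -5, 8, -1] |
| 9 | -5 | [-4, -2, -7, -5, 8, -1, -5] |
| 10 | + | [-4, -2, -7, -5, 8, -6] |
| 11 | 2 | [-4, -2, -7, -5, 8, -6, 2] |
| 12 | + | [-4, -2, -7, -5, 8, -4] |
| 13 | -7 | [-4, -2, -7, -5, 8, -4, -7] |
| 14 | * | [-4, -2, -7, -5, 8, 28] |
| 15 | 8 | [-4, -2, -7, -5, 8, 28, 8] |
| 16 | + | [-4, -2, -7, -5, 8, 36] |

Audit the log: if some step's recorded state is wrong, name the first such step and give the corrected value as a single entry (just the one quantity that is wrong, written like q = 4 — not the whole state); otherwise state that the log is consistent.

step 8, top = -2

1. push -4: top = -4 (verified)
2. push -2: top = -2 (verified)
3. push -7: top = -7 (agrees with the log)
4. push -5: top = -5 (no discrepancy)
5. push 8: top = 8 (checks out)
6. push -6: top = -6 (verified)
7. push 4: top = 4 (consistent with the log)
8. -6 + 4 = -2 (a discrepancy with the log)
The audit stops at step 8: the recorded entry is wrong and should be top = -2.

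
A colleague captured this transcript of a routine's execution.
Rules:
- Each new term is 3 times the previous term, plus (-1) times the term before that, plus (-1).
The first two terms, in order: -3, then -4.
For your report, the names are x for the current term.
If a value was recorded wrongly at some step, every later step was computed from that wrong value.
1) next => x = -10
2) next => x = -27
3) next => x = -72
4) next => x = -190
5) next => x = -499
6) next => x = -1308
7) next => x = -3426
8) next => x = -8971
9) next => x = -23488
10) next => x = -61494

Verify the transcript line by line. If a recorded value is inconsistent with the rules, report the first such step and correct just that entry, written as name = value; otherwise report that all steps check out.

1. x = 3*(-4) + (-1)*(-3) + (-1) = -10 (confirmed correct)
2. x = 3*(-10) + (-1)*(-4) + (-1) = -27 (no discrepancy)
3. x = 3*(-27) + (-1)*(-10) + (-1) = -72 (checks out)
4. x = 3*(-72) + (-1)*(-27) + (-1) = -190 (checks out)
5. x = 3*(-190) + (-1)*(-72) + (-1) = -499 (no discrepancy)
6. x = 3*(-499) + (-1)*(-190) + (-1) = -1308 (same as recorded)
7. x = 3*(-1308) + (-1)*(-499) + (-1) = -3426 (in agreement)
8. x = 3*(-3426) + (-1)*(-1308) + (-1) = -8971 (agrees with the transcript)
9. x = 3*(-8971) + (-1)*(-3426) + (-1) = -23488 (matches)
10. x = 3*(-23488) + (-1)*(-8971) + (-1) = -61494 (no discrepancy)
All entries verified; no error found.

no error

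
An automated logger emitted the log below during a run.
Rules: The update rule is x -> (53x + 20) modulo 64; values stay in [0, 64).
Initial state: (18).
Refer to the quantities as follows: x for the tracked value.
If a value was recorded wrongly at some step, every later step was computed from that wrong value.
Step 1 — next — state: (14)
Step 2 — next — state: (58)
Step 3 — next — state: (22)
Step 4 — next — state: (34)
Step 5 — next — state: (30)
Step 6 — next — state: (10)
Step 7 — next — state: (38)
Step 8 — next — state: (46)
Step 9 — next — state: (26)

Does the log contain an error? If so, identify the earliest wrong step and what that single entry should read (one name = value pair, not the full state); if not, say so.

step 8, x = 50

Step 1: x = (53*18 + 20) mod 64 = 14 — in agreement.
Step 2: x = (53*14 + 20) mod 64 = 58 — checks out.
Step 3: x = (53*58 + 20) mod 64 = 22 — agrees with the log.
Step 4: x = (53*22 + 20) mod 64 = 34 — verified.
Step 5: x = (53*34 + 20) mod 64 = 30 — exactly as logged.
Step 6: x = (53*30 + 20) mod 64 = 10 — matches.
Step 7: x = (53*10 + 20) mod 64 = 38 — no discrepancy.
Step 8: x = (53*38 + 20) mod 64 = 50 — this is not what the log shows.
Conclusion: step 8 carries the first error; the entry should be x = 50.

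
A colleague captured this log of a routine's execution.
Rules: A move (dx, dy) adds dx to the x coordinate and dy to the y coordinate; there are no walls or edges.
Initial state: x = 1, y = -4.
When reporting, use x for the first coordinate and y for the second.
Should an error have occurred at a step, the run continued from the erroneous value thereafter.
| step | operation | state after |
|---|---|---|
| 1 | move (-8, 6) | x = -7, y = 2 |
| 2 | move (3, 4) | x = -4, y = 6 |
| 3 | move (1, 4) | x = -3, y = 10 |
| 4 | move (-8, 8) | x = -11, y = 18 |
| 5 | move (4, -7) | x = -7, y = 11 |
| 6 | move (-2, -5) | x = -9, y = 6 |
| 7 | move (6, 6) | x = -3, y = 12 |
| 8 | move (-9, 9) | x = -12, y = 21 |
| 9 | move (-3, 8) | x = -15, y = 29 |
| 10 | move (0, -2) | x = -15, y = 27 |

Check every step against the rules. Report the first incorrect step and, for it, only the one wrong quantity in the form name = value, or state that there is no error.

step 1: x = 1 + (-8) = -7, y = -4 + (6) = 2 -> confirmed correct
step 2: x = -7 + (3) = -4, y = 2 + (4) = 6 -> in agreement
step 3: x = -4 + (1) = -3, y = 6 + (4) = 10 -> consistent with the log
step 4: x = -3 + (-8) = -11, y = 10 + (8) = 18 -> checks out
step 5: x = -11 + (4) = -7, y = 18 + (-7) = 11 -> consistent with the log
step 6: x = -7 + (-2) = -9, y = 11 + (-5) = 6 -> matches
step 7: x = -9 + (6) = -3, y = 6 + (6) = 12 -> in agreement
step 8: x = -3 + (-9) = -12, y = 12 + (9) = 21 -> consistent with the log
step 9: x = -12 + (-3) = -15, y = 21 + (8) = 29 -> same as recorded
step 10: x = -15 + (0) = -15, y = 29 + (-2) = 27 -> same as recorded
No step deviates from the rules.

no error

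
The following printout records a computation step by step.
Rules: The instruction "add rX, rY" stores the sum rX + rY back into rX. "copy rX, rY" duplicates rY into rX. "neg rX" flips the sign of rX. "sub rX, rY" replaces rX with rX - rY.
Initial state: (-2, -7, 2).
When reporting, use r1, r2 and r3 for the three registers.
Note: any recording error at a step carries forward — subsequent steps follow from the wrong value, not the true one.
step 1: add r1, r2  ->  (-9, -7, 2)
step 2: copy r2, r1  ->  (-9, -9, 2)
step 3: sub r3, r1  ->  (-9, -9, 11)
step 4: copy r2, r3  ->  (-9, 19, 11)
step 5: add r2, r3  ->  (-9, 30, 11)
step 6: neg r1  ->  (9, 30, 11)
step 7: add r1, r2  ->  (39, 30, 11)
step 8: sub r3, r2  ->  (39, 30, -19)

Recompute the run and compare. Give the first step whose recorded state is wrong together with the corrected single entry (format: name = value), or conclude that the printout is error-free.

step 4, r2 = 11

Recomputing the run from the initial state:
step 1: r1 = -9, r2 = -7, r3 = 2
step 2: r1 = -9, r2 = -9, r3 = 2
step 3: r1 = -9, r2 = -9, r3 = 11
step 4: r1 = -9, r2 = 11, r3 = 11
step 5: r1 = -9, r2 = 22, r3 = 11
step 6: r1 = 9, r2 = 22, r3 = 11
step 7: r1 = 31, r2 = 22, r3 = 11
step 8: r1 = 31, r2 = 22, r3 = -11
The first disagreement with the printout is at step 4, where the value should be r2 = 11.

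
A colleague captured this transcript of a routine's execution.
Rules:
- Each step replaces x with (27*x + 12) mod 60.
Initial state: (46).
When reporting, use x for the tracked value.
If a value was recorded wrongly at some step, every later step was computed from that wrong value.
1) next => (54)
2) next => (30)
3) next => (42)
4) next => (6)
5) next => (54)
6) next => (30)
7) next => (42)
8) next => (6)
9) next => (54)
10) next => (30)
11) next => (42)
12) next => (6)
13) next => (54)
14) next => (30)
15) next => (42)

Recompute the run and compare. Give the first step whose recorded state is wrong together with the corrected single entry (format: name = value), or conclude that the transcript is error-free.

step 1: x = (27*46 + 12) mod 60 = 54 -> checks out
step 2: x = (27*54 + 12) mod 60 = 30 -> checks out
step 3: x = (27*30 + 12) mod 60 = 42 -> same as recorded
step 4: x = (27*42 + 12) mod 60 = 6 -> verified
step 5: x = (27*6 + 12) mod 60 = 54 -> checks out
step 6: x = (27*54 + 12) mod 60 = 30 -> consistent with the transcript
step 7: x = (27*30 + 12) mod 60 = 42 -> same as recorded
step 8: x = (27*42 + 12) mod 60 = 6 -> consistent with the transcript
step 9: x = (27*6 + 12) mod 60 = 54 -> checks out
step 10: x = (27*54 + 12) mod 60 = 30 -> no discrepancy
step 11: x = (27*30 + 12) mod 60 = 42 -> exactly as logged
step 12: x = (27*42 + 12) mod 60 = 6 -> in agreement
step 13: x = (27*6 + 12) mod 60 = 54 -> consistent with the transcript
step 14: x = (27*54 + 12) mod 60 = 30 -> exactly as logged
step 15: x = (27*30 + 12) mod 60 = 42 -> same as recorded
All entries verified; no error found.

no error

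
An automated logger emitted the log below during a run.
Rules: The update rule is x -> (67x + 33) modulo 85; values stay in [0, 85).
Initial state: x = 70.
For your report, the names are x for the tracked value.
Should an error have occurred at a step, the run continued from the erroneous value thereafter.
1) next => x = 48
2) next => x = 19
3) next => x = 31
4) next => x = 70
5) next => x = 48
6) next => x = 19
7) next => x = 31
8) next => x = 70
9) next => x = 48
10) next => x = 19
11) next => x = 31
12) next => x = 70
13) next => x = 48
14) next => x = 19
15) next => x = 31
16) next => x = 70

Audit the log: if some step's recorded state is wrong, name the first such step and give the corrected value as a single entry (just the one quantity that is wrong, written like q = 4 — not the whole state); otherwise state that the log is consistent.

1. x = (67*70 + 33) mod 85 = 48 (matches)
2. x = (67*48 + 33) mod 85 = 19 (in agreement)
3. x = (67*19 + 33) mod 85 = 31 (verified)
4. x = (67*31 + 33) mod 85 = 70 (matches)
5. x = (67*70 + 33) mod 85 = 48 (exactly as logged)
6. x = (67*48 + 33) mod 85 = 19 (agrees with the log)
7. x = (67*19 + 33) mod 85 = 31 (exactly as logged)
8. x = (67*31 + 33) mod 85 = 70 (agrees with the log)
9. x = (67*70 + 33) mod 85 = 48 (exactly as logged)
10. x = (67*48 + 33) mod 85 = 19 (matches)
11. x = (67*19 + 33) mod 85 = 31 (consistent with the log)
12. x = (67*31 + 33) mod 85 = 70 (checks out)
13. x = (67*70 + 33) mod 85 = 48 (same as recorded)
14. x = (67*48 + 33) mod 85 = 19 (no discrepancy)
15. x = (67*19 + 33) mod 85 = 31 (matches)
16. x = (67*31 + 33) mod 85 = 70 (matches)
Each recorded entry agrees with the recomputation.

no error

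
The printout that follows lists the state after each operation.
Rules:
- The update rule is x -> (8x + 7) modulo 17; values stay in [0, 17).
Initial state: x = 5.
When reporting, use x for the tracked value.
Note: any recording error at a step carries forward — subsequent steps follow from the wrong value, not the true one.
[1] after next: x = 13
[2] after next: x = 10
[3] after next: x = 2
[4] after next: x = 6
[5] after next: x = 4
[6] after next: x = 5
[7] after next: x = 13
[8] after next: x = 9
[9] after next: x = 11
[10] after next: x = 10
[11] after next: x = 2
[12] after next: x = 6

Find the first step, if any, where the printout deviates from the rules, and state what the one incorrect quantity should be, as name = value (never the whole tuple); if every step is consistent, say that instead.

step 2, x = 9

Recomputing the run from the initial state:
step 1: x = 13
step 2: x = 9
step 3: x = 11
step 4: x = 10
step 5: x = 2
step 6: x = 6
step 7: x = 4
step 8: x = 5
step 9: x = 13
step 10: x = 9
step 11: x = 11
step 12: x = 10
The first disagreement with the printout is at step 2, where the value should be x = 9.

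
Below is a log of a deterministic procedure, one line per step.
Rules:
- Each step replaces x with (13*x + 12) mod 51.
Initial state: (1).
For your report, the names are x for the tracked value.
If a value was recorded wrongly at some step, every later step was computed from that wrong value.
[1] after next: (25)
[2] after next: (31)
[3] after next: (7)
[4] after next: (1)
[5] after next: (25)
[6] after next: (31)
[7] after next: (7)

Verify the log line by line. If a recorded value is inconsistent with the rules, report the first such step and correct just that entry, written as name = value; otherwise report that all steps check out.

no error

Recomputing the run from the initial state:
step 1: x = 25
step 2: x = 31
step 3: x = 7
step 4: x = 1
step 5: x = 25
step 6: x = 31
step 7: x = 7
This matches the log at every step.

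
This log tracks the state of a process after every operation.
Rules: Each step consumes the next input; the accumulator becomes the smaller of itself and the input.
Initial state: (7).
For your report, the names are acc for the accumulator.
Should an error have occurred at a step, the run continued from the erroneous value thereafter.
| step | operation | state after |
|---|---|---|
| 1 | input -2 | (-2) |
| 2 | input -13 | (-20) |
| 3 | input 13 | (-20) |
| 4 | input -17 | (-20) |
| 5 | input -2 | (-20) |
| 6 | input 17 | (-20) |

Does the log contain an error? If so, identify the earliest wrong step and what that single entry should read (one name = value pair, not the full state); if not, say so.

step 1: acc = min(7, -2) = -2 -> agrees with the log
step 2: acc = min(-2, -13) = -13 -> the log disagrees here
Step 2 is the first one off; corrected, acc = -13.

step 2, acc = -13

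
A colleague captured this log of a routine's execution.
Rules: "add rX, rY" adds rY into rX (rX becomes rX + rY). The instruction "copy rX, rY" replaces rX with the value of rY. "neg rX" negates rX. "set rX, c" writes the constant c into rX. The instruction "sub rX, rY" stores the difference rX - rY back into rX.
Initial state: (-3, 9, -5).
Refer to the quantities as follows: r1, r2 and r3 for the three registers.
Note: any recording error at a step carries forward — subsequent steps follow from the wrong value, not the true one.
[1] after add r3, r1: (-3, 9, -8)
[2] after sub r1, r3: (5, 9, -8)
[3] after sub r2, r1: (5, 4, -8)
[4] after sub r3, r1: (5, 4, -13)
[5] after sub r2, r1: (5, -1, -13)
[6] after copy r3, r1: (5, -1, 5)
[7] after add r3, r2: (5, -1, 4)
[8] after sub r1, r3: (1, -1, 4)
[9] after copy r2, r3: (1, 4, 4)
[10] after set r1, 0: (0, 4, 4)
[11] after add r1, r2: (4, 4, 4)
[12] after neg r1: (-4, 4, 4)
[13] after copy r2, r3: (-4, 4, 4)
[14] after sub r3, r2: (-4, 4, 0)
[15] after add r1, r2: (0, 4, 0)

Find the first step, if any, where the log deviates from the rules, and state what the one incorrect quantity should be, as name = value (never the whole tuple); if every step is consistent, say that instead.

step 1: r3 = -5 + -3 = -8 -> same as recorded
step 2: r1 = -3 - -8 = 5 -> agrees with the log
step 3: r2 = 9 - 5 = 4 -> verified
step 4: r3 = -8 - 5 = -13 -> confirmed correct
step 5: r2 = 4 - 5 = -1 -> confirmed correct
step 6: r3 = 5 -> consistent with the log
step 7: r3 = 5 + -1 = 4 -> consistent with the log
step 8: r1 = 5 - 4 = 1 -> in agreement
step 9: r2 = 4 -> checks out
step 10: r1 = 0 -> exactly as logged
step 11: r1 = 0 + 4 = 4 -> matches
step 12: r1 = -(4) = -4 -> checks out
step 13: r2 = 4 -> confirmed correct
step 14: r3 = 4 - 4 = 0 -> same as recorded
step 15: r1 = -4 + 4 = 0 -> consistent with the log
All steps check out; nothing to correct.

no error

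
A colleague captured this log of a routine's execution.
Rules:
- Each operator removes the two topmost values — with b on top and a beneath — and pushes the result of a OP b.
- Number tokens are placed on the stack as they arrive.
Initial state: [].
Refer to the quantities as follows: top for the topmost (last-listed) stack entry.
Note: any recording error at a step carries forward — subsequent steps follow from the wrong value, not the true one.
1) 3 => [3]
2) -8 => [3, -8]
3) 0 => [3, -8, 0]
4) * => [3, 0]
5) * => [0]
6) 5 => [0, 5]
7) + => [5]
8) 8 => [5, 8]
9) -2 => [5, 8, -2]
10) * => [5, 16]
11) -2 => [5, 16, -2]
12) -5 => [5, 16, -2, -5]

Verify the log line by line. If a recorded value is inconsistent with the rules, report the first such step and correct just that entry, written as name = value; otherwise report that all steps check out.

step 10, top = -16

step 1: push 3: top = 3 -> consistent with the log
step 2: push -8: top = -8 -> agrees with the log
step 3: push 0: top = 0 -> confirmed correct
step 4: -8 * 0 = 0 -> confirmed correct
step 5: 3 * 0 = 0 -> verified
step 6: push 5: top = 5 -> matches
step 7: 0 + 5 = 5 -> checks out
step 8: push 8: top = 8 -> confirmed correct
step 9: push -2: top = -2 -> matches
step 10: 8 * -2 = -16 -> first mismatch against the log
First incorrect step: 10; the correct value is top = -16.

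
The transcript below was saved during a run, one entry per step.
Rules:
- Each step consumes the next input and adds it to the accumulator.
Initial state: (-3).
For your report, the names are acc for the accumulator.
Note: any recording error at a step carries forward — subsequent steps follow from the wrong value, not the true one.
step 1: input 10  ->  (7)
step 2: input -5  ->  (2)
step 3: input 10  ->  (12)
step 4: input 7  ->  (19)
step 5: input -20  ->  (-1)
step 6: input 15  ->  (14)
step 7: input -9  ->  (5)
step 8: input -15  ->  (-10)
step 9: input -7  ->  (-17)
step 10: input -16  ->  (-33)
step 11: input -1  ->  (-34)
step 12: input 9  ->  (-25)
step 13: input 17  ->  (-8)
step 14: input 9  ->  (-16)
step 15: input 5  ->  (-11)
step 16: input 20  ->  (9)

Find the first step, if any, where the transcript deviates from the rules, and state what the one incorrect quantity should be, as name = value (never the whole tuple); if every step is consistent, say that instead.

1. acc = -3 + 10 = 7 (checks out)
2. acc = 7 + -5 = 2 (no discrepancy)
3. acc = 2 + 10 = 12 (same as recorded)
4. acc = 12 + 7 = 19 (in agreement)
5. acc = 19 + -20 = -1 (in agreement)
6. acc = -1 + 15 = 14 (no discrepancy)
7. acc = 14 + -9 = 5 (checks out)
8. acc = 5 + -15 = -10 (matches)
9. acc = -10 + -7 = -17 (confirmed correct)
10. acc = -17 + -16 = -33 (exactly as logged)
11. acc = -33 + -1 = -34 (confirmed correct)
12. acc = -34 + 9 = -25 (consistent with the transcript)
13. acc = -25 + 17 = -8 (matches)
14. acc = -8 + 9 = 1 (not what was recorded)
So the first discrepancy is step 14, where the right value is acc = 1.

step 14, acc = 1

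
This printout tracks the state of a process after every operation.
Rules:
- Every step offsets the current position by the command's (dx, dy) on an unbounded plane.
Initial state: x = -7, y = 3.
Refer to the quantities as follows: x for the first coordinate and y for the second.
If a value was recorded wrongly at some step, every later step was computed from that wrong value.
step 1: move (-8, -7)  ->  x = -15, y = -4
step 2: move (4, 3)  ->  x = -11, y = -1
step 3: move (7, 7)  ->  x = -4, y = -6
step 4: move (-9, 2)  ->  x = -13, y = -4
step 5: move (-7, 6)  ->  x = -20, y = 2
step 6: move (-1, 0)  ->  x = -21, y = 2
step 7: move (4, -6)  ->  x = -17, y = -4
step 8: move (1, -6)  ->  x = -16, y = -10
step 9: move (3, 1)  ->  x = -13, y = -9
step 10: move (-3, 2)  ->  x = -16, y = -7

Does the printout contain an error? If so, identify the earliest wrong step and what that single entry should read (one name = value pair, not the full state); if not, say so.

1. x = -7 + (-8) = -15, y = 3 + (-7) = -4 (exactly as logged)
2. x = -15 + (4) = -11, y = -4 + (3) = -1 (exactly as logged)
3. x = -11 + (7) = -4, y = -1 + (7) = 6 (the printout has a different value)
Conclusion: step 3 carries the first error; the entry should be y = 6.

step 3, y = 6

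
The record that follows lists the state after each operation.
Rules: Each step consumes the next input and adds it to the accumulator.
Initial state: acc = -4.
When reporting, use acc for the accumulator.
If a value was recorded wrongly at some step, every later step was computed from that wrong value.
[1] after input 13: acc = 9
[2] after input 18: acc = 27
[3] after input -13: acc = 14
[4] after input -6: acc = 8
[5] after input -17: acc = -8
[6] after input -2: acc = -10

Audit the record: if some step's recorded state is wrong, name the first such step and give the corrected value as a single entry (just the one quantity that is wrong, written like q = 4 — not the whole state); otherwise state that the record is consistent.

step 1: acc = -4 + 13 = 9 -> confirmed correct
step 2: acc = 9 + 18 = 27 -> matches
step 3: acc = 27 + -13 = 14 -> confirmed correct
step 4: acc = 14 + -6 = 8 -> checks out
step 5: acc = 8 + -17 = -9 -> a discrepancy with the record
That makes step 5 the first incorrect line — acc = -9 is what it should show.

step 5, acc = -9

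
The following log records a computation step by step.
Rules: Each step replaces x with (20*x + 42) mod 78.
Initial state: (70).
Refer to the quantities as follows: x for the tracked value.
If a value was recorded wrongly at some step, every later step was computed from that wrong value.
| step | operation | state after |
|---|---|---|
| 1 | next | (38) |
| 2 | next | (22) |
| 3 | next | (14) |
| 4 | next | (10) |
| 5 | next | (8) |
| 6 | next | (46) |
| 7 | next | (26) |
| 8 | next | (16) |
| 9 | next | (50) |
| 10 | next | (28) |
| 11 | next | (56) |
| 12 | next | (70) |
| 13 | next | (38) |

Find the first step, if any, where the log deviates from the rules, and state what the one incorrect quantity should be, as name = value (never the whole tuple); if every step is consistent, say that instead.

Recomputing the run from the initial state:
step 1: x = 38
step 2: x = 22
step 3: x = 14
step 4: x = 10
step 5: x = 8
step 6: x = 46
step 7: x = 26
step 8: x = 16
step 9: x = 50
step 10: x = 28
step 11: x = 56
step 12: x = 70
step 13: x = 38
This matches the log at every step.

no error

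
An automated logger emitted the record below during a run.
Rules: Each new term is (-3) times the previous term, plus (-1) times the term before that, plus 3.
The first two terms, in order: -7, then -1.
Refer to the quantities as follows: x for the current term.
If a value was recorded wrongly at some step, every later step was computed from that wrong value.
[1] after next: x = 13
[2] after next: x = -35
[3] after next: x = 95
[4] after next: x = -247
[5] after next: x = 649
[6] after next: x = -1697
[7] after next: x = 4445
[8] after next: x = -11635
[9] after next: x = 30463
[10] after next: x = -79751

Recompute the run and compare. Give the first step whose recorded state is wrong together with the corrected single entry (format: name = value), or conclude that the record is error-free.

step 1: x = -3*(-1) + (-1)*(-7) + (3) = 13 -> confirmed correct
step 2: x = -3*(13) + (-1)*(-1) + (3) = -35 -> matches
step 3: x = -3*(-35) + (-1)*(13) + (3) = 95 -> checks out
step 4: x = -3*(95) + (-1)*(-35) + (3) = -247 -> exactly as logged
step 5: x = -3*(-247) + (-1)*(95) + (3) = 649 -> confirmed correct
step 6: x = -3*(649) + (-1)*(-247) + (3) = -1697 -> in agreement
step 7: x = -3*(-1697) + (-1)*(649) + (3) = 4445 -> matches
step 8: x = -3*(4445) + (-1)*(-1697) + (3) = -11635 -> confirmed correct
step 9: x = -3*(-11635) + (-1)*(4445) + (3) = 30463 -> exactly as logged
step 10: x = -3*(30463) + (-1)*(-11635) + (3) = -79751 -> no discrepancy
All steps check out; nothing to correct.

no error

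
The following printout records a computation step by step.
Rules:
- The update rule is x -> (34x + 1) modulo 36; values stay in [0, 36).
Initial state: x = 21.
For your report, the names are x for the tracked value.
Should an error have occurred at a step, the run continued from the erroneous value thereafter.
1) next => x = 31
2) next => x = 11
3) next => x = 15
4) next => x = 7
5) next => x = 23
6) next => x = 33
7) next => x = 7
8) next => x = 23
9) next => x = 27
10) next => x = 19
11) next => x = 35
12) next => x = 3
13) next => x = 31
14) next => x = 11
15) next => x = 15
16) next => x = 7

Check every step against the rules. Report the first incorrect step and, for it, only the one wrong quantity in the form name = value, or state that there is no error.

step 6, x = 27

step 1: x = (34*21 + 1) mod 36 = 31 -> consistent with the printout
step 2: x = (34*31 + 1) mod 36 = 11 -> consistent with the printout
step 3: x = (34*11 + 1) mod 36 = 15 -> in agreement
step 4: x = (34*15 + 1) mod 36 = 7 -> agrees with the printout
step 5: x = (34*7 + 1) mod 36 = 23 -> confirmed correct
step 6: x = (34*23 + 1) mod 36 = 27 -> not what was recorded
Step 6 is the first one off; corrected, x = 27.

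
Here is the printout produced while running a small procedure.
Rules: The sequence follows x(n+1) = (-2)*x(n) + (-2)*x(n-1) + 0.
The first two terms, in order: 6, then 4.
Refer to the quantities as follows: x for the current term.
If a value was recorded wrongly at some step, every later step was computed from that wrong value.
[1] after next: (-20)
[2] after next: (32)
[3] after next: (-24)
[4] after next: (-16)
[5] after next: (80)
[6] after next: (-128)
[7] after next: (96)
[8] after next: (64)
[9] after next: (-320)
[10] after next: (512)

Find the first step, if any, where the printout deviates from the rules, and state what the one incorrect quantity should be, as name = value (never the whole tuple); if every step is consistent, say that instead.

Step 1: x = -2*(4) + (-2)*(6) + (0) = -20 — consistent with the printout.
Step 2: x = -2*(-20) + (-2)*(4) + (0) = 32 — exactly as logged.
Step 3: x = -2*(32) + (-2)*(-20) + (0) = -24 — agrees with the printout.
Step 4: x = -2*(-24) + (-2)*(32) + (0) = -16 — agrees with the printout.
Step 5: x = -2*(-16) + (-2)*(-24) + (0) = 80 — no discrepancy.
Step 6: x = -2*(80) + (-2)*(-16) + (0) = -128 — matches.
Step 7: x = -2*(-128) + (-2)*(80) + (0) = 96 — no discrepancy.
Step 8: x = -2*(96) + (-2)*(-128) + (0) = 64 — agrees with the printout.
Step 9: x = -2*(64) + (-2)*(96) + (0) = -320 — verified.
Step 10: x = -2*(-320) + (-2)*(64) + (0) = 512 — same as recorded.
No step deviates from the rules.

no error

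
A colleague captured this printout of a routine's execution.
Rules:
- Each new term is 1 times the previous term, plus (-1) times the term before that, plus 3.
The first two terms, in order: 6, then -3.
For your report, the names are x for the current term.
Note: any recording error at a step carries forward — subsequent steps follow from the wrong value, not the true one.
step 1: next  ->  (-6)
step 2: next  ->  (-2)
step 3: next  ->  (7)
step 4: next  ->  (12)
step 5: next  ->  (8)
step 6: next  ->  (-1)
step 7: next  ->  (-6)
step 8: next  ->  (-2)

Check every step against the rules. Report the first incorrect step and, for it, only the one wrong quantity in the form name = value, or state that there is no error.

step 1: x = 1*(-3) + (-1)*(6) + (3) = -6 -> consistent with the printout
step 2: x = 1*(-6) + (-1)*(-3) + (3) = 0 -> the entry is off here
Step 2 is the first one off; corrected, x = 0.

step 2, x = 0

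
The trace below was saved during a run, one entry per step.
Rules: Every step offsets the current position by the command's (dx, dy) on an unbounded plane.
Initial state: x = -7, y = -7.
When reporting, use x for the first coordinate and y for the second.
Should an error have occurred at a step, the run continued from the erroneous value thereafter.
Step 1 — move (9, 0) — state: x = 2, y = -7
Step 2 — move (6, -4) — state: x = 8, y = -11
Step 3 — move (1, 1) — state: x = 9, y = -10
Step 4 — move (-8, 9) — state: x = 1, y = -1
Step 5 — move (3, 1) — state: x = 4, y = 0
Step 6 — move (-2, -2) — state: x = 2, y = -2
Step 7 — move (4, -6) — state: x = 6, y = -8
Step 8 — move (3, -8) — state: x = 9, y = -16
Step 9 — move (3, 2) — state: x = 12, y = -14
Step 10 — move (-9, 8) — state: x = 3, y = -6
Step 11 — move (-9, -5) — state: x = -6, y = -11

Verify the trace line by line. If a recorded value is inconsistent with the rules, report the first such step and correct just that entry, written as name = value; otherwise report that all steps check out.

1. x = -7 + (9) = 2, y = -7 + (0) = -7 (agrees with the trace)
2. x = 2 + (6) = 8, y = -7 + (-4) = -11 (matches)
3. x = 8 + (1) = 9, y = -11 + (1) = -10 (agrees with the trace)
4. x = 9 + (-8) = 1, y = -10 + (9) = -1 (exactly as logged)
5. x = 1 + (3) = 4, y = -1 + (1) = 0 (consistent with the trace)
6. x = 4 + (-2) = 2, y = 0 + (-2) = -2 (verified)
7. x = 2 + (4) = 6, y = -2 + (-6) = -8 (consistent with the trace)
8. x = 6 + (3) = 9, y = -8 + (-8) = -16 (confirmed correct)
9. x = 9 + (3) = 12, y = -16 + (2) = -14 (in agreement)
10. x = 12 + (-9) = 3, y = -14 + (8) = -6 (agrees with the trace)
11. x = 3 + (-9) = -6, y = -6 + (-5) = -11 (in agreement)
The recomputation confirms every line.

no error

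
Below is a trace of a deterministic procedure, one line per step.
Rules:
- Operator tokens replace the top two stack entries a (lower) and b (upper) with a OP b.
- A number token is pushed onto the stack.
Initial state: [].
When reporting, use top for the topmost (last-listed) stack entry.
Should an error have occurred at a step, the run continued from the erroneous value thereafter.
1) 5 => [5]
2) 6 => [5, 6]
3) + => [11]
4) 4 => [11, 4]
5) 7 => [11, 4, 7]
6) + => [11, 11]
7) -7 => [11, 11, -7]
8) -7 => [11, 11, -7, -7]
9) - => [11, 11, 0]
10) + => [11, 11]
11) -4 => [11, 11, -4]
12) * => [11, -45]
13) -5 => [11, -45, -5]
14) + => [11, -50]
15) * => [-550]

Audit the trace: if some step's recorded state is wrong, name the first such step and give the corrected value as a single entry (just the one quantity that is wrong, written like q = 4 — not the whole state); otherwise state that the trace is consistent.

step 1: push 5: top = 5 -> matches
step 2: push 6: top = 6 -> verified
step 3: 5 + 6 = 11 -> consistent with the trace
step 4: push 4: top = 4 -> confirmed correct
step 5: push 7: top = 7 -> verified
step 6: 4 + 7 = 11 -> checks out
step 7: push -7: top = -7 -> verified
step 8: push -7: top = -7 -> no discrepancy
step 9: -7 - -7 = 0 -> matches
step 10: 11 + 0 = 11 -> matches
step 11: push -4: top = -4 -> confirmed correct
step 12: 11 * -4 = -44 -> a discrepancy with the trace
The audit stops at step 12: the recorded entry is wrong and should be top = -44.

step 12, top = -44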